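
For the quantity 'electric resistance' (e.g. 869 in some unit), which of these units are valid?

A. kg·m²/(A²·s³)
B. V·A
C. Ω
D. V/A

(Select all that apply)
A, C, D

electric resistance has SI base units: kg * m^2 / (A^2 * s^3)

Checking each option against kg * m^2 / (A^2 * s^3):
  A. kg·m²/(A²·s³): ✓ matches
  B. V·A: ✗ does not match
  C. Ω: ✓ matches
  D. V/A: ✓ matches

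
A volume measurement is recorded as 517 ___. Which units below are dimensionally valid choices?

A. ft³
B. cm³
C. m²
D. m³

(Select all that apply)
A, B, D

volume has SI base units: m^3

Checking each option against m^3:
  A. ft³: ✓ matches
  B. cm³: ✓ matches
  C. m²: ✗ does not match
  D. m³: ✓ matches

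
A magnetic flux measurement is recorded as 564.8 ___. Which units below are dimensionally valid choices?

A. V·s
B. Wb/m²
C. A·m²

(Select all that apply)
A

magnetic flux has SI base units: kg * m^2 / (A * s^2)

Checking each option against kg * m^2 / (A * s^2):
  A. V·s: ✓ matches
  B. Wb/m²: ✗ does not match
  C. A·m²: ✗ does not match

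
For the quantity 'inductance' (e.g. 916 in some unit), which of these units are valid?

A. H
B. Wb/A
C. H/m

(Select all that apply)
A, B

inductance has SI base units: kg * m^2 / (A^2 * s^2)

Checking each option against kg * m^2 / (A^2 * s^2):
  A. H: ✓ matches
  B. Wb/A: ✓ matches
  C. H/m: ✗ does not match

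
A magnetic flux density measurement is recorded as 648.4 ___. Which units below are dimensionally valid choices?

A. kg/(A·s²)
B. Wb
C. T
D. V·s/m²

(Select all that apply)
A, C, D

magnetic flux density has SI base units: kg / (A * s^2)

Checking each option against kg / (A * s^2):
  A. kg/(A·s²): ✓ matches
  B. Wb: ✗ does not match
  C. T: ✓ matches
  D. V·s/m²: ✓ matches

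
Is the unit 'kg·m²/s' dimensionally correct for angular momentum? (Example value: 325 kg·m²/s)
Yes

angular momentum has SI base units: kg * m^2 / s
kg·m²/s reduces to the same SI base units, so it is a valid unit for angular momentum.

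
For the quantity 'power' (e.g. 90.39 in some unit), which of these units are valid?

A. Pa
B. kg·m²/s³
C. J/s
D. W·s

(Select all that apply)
B, C

power has SI base units: kg * m^2 / s^3

Checking each option against kg * m^2 / s^3:
  A. Pa: ✗ does not match
  B. kg·m²/s³: ✓ matches
  C. J/s: ✓ matches
  D. W·s: ✗ does not match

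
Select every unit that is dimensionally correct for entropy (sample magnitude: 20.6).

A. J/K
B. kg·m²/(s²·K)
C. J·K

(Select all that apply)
A, B

entropy has SI base units: kg * m^2 / (s^2 * K)

Checking each option against kg * m^2 / (s^2 * K):
  A. J/K: ✓ matches
  B. kg·m²/(s²·K): ✓ matches
  C. J·K: ✗ does not match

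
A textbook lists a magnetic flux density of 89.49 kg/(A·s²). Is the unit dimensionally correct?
Yes

magnetic flux density has SI base units: kg / (A * s^2)
kg/(A·s²) reduces to the same SI base units, so it is a valid unit for magnetic flux density.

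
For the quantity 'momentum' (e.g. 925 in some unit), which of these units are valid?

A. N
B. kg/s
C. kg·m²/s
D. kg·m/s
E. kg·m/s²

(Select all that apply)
D

momentum has SI base units: kg * m / s

Checking each option against kg * m / s:
  A. N: ✗ does not match
  B. kg/s: ✗ does not match
  C. kg·m²/s: ✗ does not match
  D. kg·m/s: ✓ matches
  E. kg·m/s²: ✗ does not match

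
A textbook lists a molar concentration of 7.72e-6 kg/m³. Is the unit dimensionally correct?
No

molar concentration has SI base units: mol / m^3
kg/m³ does NOT reduce to mol / m^3; a valid unit for molar concentration would be e.g. mol/m³.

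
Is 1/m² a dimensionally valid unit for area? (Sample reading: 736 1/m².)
No

area has SI base units: m^2
1/m² does NOT reduce to m^2; a valid unit for area would be e.g. m².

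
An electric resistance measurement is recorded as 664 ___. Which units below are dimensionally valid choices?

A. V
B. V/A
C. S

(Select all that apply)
B

electric resistance has SI base units: kg * m^2 / (A^2 * s^3)

Checking each option against kg * m^2 / (A^2 * s^3):
  A. V: ✗ does not match
  B. V/A: ✓ matches
  C. S: ✗ does not match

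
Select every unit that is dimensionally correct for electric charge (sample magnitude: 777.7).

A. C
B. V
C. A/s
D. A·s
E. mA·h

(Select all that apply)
A, D, E

electric charge has SI base units: A * s

Checking each option against A * s:
  A. C: ✓ matches
  B. V: ✗ does not match
  C. A/s: ✗ does not match
  D. A·s: ✓ matches
  E. mA·h: ✓ matches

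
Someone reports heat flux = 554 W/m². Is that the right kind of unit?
Yes

heat flux has SI base units: kg / s^3
W/m² reduces to the same SI base units, so it is a valid unit for heat flux.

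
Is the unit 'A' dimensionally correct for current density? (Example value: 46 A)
No

current density has SI base units: A / m^2
A does NOT reduce to A / m^2; a valid unit for current density would be e.g. A/m².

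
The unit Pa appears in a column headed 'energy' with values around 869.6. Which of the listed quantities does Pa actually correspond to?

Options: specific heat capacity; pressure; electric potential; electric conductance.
pressure

energy should have units dimensionally equivalent to kg * m^2 / s^2 (e.g. J).
The given unit 'Pa' reduces to kg / (m * s^2). Of the listed options, that is the dimensionality of pressure.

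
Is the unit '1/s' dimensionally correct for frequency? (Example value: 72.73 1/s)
Yes

frequency has SI base units: 1 / s
1/s reduces to the same SI base units, so it is a valid unit for frequency.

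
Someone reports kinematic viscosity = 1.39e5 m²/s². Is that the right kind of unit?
No

kinematic viscosity has SI base units: m^2 / s
m²/s² does NOT reduce to m^2 / s; a valid unit for kinematic viscosity would be e.g. m²/s.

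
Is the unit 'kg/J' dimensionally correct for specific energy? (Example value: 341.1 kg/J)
No

specific energy has SI base units: m^2 / s^2
kg/J does NOT reduce to m^2 / s^2; a valid unit for specific energy would be e.g. J/kg.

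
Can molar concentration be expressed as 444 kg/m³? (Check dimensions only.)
No

molar concentration has SI base units: mol / m^3
kg/m³ does NOT reduce to mol / m^3; a valid unit for molar concentration would be e.g. mol/m³.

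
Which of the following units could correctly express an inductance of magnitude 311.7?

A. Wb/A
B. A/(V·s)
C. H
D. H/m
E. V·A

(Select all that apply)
A, C

inductance has SI base units: kg * m^2 / (A^2 * s^2)

Checking each option against kg * m^2 / (A^2 * s^2):
  A. Wb/A: ✓ matches
  B. A/(V·s): ✗ does not match
  C. H: ✓ matches
  D. H/m: ✗ does not match
  E. V·A: ✗ does not match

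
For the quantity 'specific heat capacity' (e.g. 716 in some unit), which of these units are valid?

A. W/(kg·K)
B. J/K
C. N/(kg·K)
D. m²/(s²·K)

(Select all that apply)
D

specific heat capacity has SI base units: m^2 / (s^2 * K)

Checking each option against m^2 / (s^2 * K):
  A. W/(kg·K): ✗ does not match
  B. J/K: ✗ does not match
  C. N/(kg·K): ✗ does not match
  D. m²/(s²·K): ✓ matches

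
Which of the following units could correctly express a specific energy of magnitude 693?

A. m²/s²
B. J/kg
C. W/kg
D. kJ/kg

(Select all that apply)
A, B, D

specific energy has SI base units: m^2 / s^2

Checking each option against m^2 / s^2:
  A. m²/s²: ✓ matches
  B. J/kg: ✓ matches
  C. W/kg: ✗ does not match
  D. kJ/kg: ✓ matches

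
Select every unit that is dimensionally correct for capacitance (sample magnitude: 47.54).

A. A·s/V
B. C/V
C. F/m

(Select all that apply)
A, B

capacitance has SI base units: A^2 * s^4 / (kg * m^2)

Checking each option against A^2 * s^4 / (kg * m^2):
  A. A·s/V: ✓ matches
  B. C/V: ✓ matches
  C. F/m: ✗ does not match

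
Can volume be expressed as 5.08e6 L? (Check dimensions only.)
Yes

volume has SI base units: m^3
L reduces to the same SI base units, so it is a valid unit for volume.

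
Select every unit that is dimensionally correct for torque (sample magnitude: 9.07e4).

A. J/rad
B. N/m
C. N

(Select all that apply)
A

torque has SI base units: kg * m^2 / s^2

Checking each option against kg * m^2 / s^2:
  A. J/rad: ✓ matches
  B. N/m: ✗ does not match
  C. N: ✗ does not match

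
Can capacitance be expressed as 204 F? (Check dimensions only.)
Yes

capacitance has SI base units: A^2 * s^4 / (kg * m^2)
F reduces to the same SI base units, so it is a valid unit for capacitance.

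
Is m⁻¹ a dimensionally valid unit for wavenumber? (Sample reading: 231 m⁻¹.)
Yes

wavenumber has SI base units: 1 / m
m⁻¹ reduces to the same SI base units, so it is a valid unit for wavenumber.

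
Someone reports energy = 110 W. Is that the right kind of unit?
No

energy has SI base units: kg * m^2 / s^2
W does NOT reduce to kg * m^2 / s^2; a valid unit for energy would be e.g. J.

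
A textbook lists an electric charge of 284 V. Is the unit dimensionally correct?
No

electric charge has SI base units: A * s
V does NOT reduce to A * s; a valid unit for electric charge would be e.g. C.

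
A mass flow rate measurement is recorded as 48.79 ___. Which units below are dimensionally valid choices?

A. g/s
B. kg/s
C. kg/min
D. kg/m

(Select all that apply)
A, B, C

mass flow rate has SI base units: kg / s

Checking each option against kg / s:
  A. g/s: ✓ matches
  B. kg/s: ✓ matches
  C. kg/min: ✓ matches
  D. kg/m: ✗ does not match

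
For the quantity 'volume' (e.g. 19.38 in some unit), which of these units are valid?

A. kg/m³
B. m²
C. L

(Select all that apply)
C

volume has SI base units: m^3

Checking each option against m^3:
  A. kg/m³: ✗ does not match
  B. m²: ✗ does not match
  C. L: ✓ matches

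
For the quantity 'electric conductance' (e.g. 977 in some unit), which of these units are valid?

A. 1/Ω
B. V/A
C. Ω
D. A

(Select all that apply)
A

electric conductance has SI base units: A^2 * s^3 / (kg * m^2)

Checking each option against A^2 * s^3 / (kg * m^2):
  A. 1/Ω: ✓ matches
  B. V/A: ✗ does not match
  C. Ω: ✗ does not match
  D. A: ✗ does not match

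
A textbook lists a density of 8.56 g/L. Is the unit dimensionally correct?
Yes

density has SI base units: kg / m^3
g/L reduces to the same SI base units, so it is a valid unit for density.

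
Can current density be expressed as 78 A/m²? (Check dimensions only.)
Yes

current density has SI base units: A / m^2
A/m² reduces to the same SI base units, so it is a valid unit for current density.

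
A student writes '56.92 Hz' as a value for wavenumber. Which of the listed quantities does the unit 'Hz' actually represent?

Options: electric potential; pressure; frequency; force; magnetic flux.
frequency

wavenumber should have units dimensionally equivalent to 1 / m (e.g. 1/m).
The given unit 'Hz' reduces to 1 / s. Of the listed options, that is the dimensionality of frequency.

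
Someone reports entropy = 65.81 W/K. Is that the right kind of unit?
No

entropy has SI base units: kg * m^2 / (s^2 * K)
W/K does NOT reduce to kg * m^2 / (s^2 * K); a valid unit for entropy would be e.g. J/K.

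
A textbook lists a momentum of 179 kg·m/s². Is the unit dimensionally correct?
No

momentum has SI base units: kg * m / s
kg·m/s² does NOT reduce to kg * m / s; a valid unit for momentum would be e.g. kg·m/s.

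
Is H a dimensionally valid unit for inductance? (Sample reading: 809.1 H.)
Yes

inductance has SI base units: kg * m^2 / (A^2 * s^2)
H reduces to the same SI base units, so it is a valid unit for inductance.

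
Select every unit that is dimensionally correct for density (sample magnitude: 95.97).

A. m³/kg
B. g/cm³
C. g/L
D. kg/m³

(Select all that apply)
B, C, D

density has SI base units: kg / m^3

Checking each option against kg / m^3:
  A. m³/kg: ✗ does not match
  B. g/cm³: ✓ matches
  C. g/L: ✓ matches
  D. kg/m³: ✓ matches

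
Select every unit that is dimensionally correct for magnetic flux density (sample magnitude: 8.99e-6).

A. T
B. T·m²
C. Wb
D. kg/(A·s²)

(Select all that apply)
A, D

magnetic flux density has SI base units: kg / (A * s^2)

Checking each option against kg / (A * s^2):
  A. T: ✓ matches
  B. T·m²: ✗ does not match
  C. Wb: ✗ does not match
  D. kg/(A·s²): ✓ matches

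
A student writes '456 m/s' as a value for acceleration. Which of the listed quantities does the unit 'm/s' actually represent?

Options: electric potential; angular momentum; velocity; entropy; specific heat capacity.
velocity

acceleration should have units dimensionally equivalent to m / s^2 (e.g. m/s²).
The given unit 'm/s' reduces to m / s. Of the listed options, that is the dimensionality of velocity.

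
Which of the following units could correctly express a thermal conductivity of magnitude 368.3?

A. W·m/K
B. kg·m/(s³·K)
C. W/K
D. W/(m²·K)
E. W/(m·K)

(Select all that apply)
B, E

thermal conductivity has SI base units: kg * m / (s^3 * K)

Checking each option against kg * m / (s^3 * K):
  A. W·m/K: ✗ does not match
  B. kg·m/(s³·K): ✓ matches
  C. W/K: ✗ does not match
  D. W/(m²·K): ✗ does not match
  E. W/(m·K): ✓ matches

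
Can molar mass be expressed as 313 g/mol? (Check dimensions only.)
Yes

molar mass has SI base units: kg / mol
g/mol reduces to the same SI base units, so it is a valid unit for molar mass.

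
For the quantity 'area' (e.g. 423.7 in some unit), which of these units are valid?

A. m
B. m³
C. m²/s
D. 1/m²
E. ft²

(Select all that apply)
E

area has SI base units: m^2

Checking each option against m^2:
  A. m: ✗ does not match
  B. m³: ✗ does not match
  C. m²/s: ✗ does not match
  D. 1/m²: ✗ does not match
  E. ft²: ✓ matches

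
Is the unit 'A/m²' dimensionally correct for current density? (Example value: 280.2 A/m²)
Yes

current density has SI base units: A / m^2
A/m² reduces to the same SI base units, so it is a valid unit for current density.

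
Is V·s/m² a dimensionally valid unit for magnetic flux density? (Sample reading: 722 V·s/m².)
Yes

magnetic flux density has SI base units: kg / (A * s^2)
V·s/m² reduces to the same SI base units, so it is a valid unit for magnetic flux density.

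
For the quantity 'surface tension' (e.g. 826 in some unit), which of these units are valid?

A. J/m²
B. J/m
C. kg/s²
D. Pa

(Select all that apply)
A, C

surface tension has SI base units: kg / s^2

Checking each option against kg / s^2:
  A. J/m²: ✓ matches
  B. J/m: ✗ does not match
  C. kg/s²: ✓ matches
  D. Pa: ✗ does not match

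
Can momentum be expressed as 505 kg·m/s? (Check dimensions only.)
Yes

momentum has SI base units: kg * m / s
kg·m/s reduces to the same SI base units, so it is a valid unit for momentum.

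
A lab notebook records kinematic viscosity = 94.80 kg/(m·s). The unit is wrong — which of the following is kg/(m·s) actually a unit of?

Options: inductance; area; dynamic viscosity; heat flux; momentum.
dynamic viscosity

kinematic viscosity should have units dimensionally equivalent to m^2 / s (e.g. m²/s).
The given unit 'kg/(m·s)' reduces to kg / (m * s). Of the listed options, that is the dimensionality of dynamic viscosity.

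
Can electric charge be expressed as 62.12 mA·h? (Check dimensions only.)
Yes

electric charge has SI base units: A * s
mA·h reduces to the same SI base units, so it is a valid unit for electric charge.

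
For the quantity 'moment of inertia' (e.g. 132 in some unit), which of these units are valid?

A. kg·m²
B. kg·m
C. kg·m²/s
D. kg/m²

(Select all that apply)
A

moment of inertia has SI base units: kg * m^2

Checking each option against kg * m^2:
  A. kg·m²: ✓ matches
  B. kg·m: ✗ does not match
  C. kg·m²/s: ✗ does not match
  D. kg/m²: ✗ does not match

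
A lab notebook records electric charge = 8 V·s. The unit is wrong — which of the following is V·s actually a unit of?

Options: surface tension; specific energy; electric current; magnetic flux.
magnetic flux

electric charge should have units dimensionally equivalent to A * s (e.g. C).
The given unit 'V·s' reduces to kg * m^2 / (A * s^2). Of the listed options, that is the dimensionality of magnetic flux.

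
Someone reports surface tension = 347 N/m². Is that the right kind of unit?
No

surface tension has SI base units: kg / s^2
N/m² does NOT reduce to kg / s^2; a valid unit for surface tension would be e.g. N/m.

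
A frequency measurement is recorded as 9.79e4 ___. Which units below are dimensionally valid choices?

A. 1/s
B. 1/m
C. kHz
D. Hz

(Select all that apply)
A, C, D

frequency has SI base units: 1 / s

Checking each option against 1 / s:
  A. 1/s: ✓ matches
  B. 1/m: ✗ does not match
  C. kHz: ✓ matches
  D. Hz: ✓ matches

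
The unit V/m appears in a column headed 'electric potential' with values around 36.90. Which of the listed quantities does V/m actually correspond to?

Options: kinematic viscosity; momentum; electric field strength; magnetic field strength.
electric field strength

electric potential should have units dimensionally equivalent to kg * m^2 / (A * s^3) (e.g. V).
The given unit 'V/m' reduces to kg * m / (A * s^3). Of the listed options, that is the dimensionality of electric field strength.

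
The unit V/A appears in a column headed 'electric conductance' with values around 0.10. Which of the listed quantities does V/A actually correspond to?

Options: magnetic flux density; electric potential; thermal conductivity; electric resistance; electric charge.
electric resistance

electric conductance should have units dimensionally equivalent to A^2 * s^3 / (kg * m^2) (e.g. S).
The given unit 'V/A' reduces to kg * m^2 / (A^2 * s^3). Of the listed options, that is the dimensionality of electric resistance.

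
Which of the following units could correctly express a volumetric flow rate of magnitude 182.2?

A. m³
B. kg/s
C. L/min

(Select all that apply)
C

volumetric flow rate has SI base units: m^3 / s

Checking each option against m^3 / s:
  A. m³: ✗ does not match
  B. kg/s: ✗ does not match
  C. L/min: ✓ matches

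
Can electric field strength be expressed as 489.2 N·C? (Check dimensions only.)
No

electric field strength has SI base units: kg * m / (A * s^3)
N·C does NOT reduce to kg * m / (A * s^3); a valid unit for electric field strength would be e.g. V/m.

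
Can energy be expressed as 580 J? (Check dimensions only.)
Yes

energy has SI base units: kg * m^2 / s^2
J reduces to the same SI base units, so it is a valid unit for energy.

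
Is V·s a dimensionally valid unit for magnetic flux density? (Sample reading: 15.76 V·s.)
No

magnetic flux density has SI base units: kg / (A * s^2)
V·s does NOT reduce to kg / (A * s^2); a valid unit for magnetic flux density would be e.g. T.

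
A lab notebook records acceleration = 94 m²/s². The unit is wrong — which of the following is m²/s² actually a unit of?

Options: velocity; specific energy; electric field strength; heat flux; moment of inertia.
specific energy

acceleration should have units dimensionally equivalent to m / s^2 (e.g. m/s²).
The given unit 'm²/s²' reduces to m^2 / s^2. Of the listed options, that is the dimensionality of specific energy.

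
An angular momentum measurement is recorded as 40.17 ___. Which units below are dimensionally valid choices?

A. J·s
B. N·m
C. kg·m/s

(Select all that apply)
A

angular momentum has SI base units: kg * m^2 / s

Checking each option against kg * m^2 / s:
  A. J·s: ✓ matches
  B. N·m: ✗ does not match
  C. kg·m/s: ✗ does not match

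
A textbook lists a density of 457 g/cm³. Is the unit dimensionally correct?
Yes

density has SI base units: kg / m^3
g/cm³ reduces to the same SI base units, so it is a valid unit for density.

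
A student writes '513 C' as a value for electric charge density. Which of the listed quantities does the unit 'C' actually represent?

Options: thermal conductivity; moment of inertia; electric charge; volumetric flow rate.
electric charge

electric charge density should have units dimensionally equivalent to A * s / m^3 (e.g. C/m³).
The given unit 'C' reduces to A * s. Of the listed options, that is the dimensionality of electric charge.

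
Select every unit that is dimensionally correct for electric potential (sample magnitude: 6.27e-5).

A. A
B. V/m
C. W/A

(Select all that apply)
C

electric potential has SI base units: kg * m^2 / (A * s^3)

Checking each option against kg * m^2 / (A * s^3):
  A. A: ✗ does not match
  B. V/m: ✗ does not match
  C. W/A: ✓ matches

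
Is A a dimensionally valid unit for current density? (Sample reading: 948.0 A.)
No

current density has SI base units: A / m^2
A does NOT reduce to A / m^2; a valid unit for current density would be e.g. A/m².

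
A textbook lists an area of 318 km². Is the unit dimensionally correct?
Yes

area has SI base units: m^2
km² reduces to the same SI base units, so it is a valid unit for area.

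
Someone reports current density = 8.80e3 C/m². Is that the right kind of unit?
No

current density has SI base units: A / m^2
C/m² does NOT reduce to A / m^2; a valid unit for current density would be e.g. A/m².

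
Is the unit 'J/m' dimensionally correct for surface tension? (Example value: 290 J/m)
No

surface tension has SI base units: kg / s^2
J/m does NOT reduce to kg / s^2; a valid unit for surface tension would be e.g. N/m.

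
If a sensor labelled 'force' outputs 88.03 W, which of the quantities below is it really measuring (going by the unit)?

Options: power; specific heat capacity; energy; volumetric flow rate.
power

force should have units dimensionally equivalent to kg * m / s^2 (e.g. N).
The given unit 'W' reduces to kg * m^2 / s^3. Of the listed options, that is the dimensionality of power.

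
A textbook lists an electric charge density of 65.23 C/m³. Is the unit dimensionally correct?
Yes

electric charge density has SI base units: A * s / m^3
C/m³ reduces to the same SI base units, so it is a valid unit for electric charge density.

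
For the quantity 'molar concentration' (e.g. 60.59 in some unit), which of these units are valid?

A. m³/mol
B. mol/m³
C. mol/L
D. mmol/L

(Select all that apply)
B, C, D

molar concentration has SI base units: mol / m^3

Checking each option against mol / m^3:
  A. m³/mol: ✗ does not match
  B. mol/m³: ✓ matches
  C. mol/L: ✓ matches
  D. mmol/L: ✓ matches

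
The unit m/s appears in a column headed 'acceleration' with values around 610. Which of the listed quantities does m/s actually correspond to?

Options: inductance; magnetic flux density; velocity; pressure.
velocity

acceleration should have units dimensionally equivalent to m / s^2 (e.g. m/s²).
The given unit 'm/s' reduces to m / s. Of the listed options, that is the dimensionality of velocity.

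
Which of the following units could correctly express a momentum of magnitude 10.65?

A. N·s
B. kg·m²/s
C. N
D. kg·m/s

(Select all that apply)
A, D

momentum has SI base units: kg * m / s

Checking each option against kg * m / s:
  A. N·s: ✓ matches
  B. kg·m²/s: ✗ does not match
  C. N: ✗ does not match
  D. kg·m/s: ✓ matches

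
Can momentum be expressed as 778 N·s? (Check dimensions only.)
Yes

momentum has SI base units: kg * m / s
N·s reduces to the same SI base units, so it is a valid unit for momentum.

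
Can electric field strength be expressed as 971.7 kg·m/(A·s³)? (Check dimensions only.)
Yes

electric field strength has SI base units: kg * m / (A * s^3)
kg·m/(A·s³) reduces to the same SI base units, so it is a valid unit for electric field strength.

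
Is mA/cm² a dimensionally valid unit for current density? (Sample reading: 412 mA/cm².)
Yes

current density has SI base units: A / m^2
mA/cm² reduces to the same SI base units, so it is a valid unit for current density.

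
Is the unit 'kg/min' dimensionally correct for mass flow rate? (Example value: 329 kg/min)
Yes

mass flow rate has SI base units: kg / s
kg/min reduces to the same SI base units, so it is a valid unit for mass flow rate.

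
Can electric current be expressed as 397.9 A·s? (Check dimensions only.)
No

electric current has SI base units: A
A·s does NOT reduce to A; a valid unit for electric current would be e.g. A.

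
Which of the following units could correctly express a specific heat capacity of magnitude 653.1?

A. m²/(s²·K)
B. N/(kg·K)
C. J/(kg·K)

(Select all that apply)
A, C

specific heat capacity has SI base units: m^2 / (s^2 * K)

Checking each option against m^2 / (s^2 * K):
  A. m²/(s²·K): ✓ matches
  B. N/(kg·K): ✗ does not match
  C. J/(kg·K): ✓ matches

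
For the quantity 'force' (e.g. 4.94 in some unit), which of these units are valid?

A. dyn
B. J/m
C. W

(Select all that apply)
A, B

force has SI base units: kg * m / s^2

Checking each option against kg * m / s^2:
  A. dyn: ✓ matches
  B. J/m: ✓ matches
  C. W: ✗ does not match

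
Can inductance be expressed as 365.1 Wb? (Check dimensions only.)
No

inductance has SI base units: kg * m^2 / (A^2 * s^2)
Wb does NOT reduce to kg * m^2 / (A^2 * s^2); a valid unit for inductance would be e.g. H.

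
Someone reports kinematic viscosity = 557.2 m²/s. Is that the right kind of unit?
Yes

kinematic viscosity has SI base units: m^2 / s
m²/s reduces to the same SI base units, so it is a valid unit for kinematic viscosity.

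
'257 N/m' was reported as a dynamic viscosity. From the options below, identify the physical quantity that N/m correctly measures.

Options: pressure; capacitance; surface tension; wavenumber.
surface tension

dynamic viscosity should have units dimensionally equivalent to kg / (m * s) (e.g. Pa·s).
The given unit 'N/m' reduces to kg / s^2. Of the listed options, that is the dimensionality of surface tension.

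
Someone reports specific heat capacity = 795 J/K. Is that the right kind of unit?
No

specific heat capacity has SI base units: m^2 / (s^2 * K)
J/K does NOT reduce to m^2 / (s^2 * K); a valid unit for specific heat capacity would be e.g. J/(kg·K).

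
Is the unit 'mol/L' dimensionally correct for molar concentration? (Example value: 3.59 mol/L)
Yes

molar concentration has SI base units: mol / m^3
mol/L reduces to the same SI base units, so it is a valid unit for molar concentration.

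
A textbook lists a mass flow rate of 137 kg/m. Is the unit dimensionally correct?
No

mass flow rate has SI base units: kg / s
kg/m does NOT reduce to kg / s; a valid unit for mass flow rate would be e.g. kg/s.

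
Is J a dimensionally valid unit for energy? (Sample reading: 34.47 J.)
Yes

energy has SI base units: kg * m^2 / s^2
J reduces to the same SI base units, so it is a valid unit for energy.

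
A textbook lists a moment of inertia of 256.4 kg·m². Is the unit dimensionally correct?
Yes

moment of inertia has SI base units: kg * m^2
kg·m² reduces to the same SI base units, so it is a valid unit for moment of inertia.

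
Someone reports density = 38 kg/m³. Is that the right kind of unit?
Yes

density has SI base units: kg / m^3
kg/m³ reduces to the same SI base units, so it is a valid unit for density.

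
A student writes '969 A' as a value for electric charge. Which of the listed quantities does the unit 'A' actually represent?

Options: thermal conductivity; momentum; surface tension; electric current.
electric current

electric charge should have units dimensionally equivalent to A * s (e.g. C).
The given unit 'A' reduces to A. Of the listed options, that is the dimensionality of electric current.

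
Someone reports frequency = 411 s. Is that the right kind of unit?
No

frequency has SI base units: 1 / s
s does NOT reduce to 1 / s; a valid unit for frequency would be e.g. Hz.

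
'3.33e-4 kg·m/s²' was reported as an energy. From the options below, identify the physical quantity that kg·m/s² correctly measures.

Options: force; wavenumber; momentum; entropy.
force

energy should have units dimensionally equivalent to kg * m^2 / s^2 (e.g. J).
The given unit 'kg·m/s²' reduces to kg * m / s^2. Of the listed options, that is the dimensionality of force.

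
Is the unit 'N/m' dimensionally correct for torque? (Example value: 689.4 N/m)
No

torque has SI base units: kg * m^2 / s^2
N/m does NOT reduce to kg * m^2 / s^2; a valid unit for torque would be e.g. N·m.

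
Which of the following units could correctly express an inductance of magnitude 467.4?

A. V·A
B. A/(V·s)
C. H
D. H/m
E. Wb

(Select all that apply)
C

inductance has SI base units: kg * m^2 / (A^2 * s^2)

Checking each option against kg * m^2 / (A^2 * s^2):
  A. V·A: ✗ does not match
  B. A/(V·s): ✗ does not match
  C. H: ✓ matches
  D. H/m: ✗ does not match
  E. Wb: ✗ does not match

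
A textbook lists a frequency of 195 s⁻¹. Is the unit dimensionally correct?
Yes

frequency has SI base units: 1 / s
s⁻¹ reduces to the same SI base units, so it is a valid unit for frequency.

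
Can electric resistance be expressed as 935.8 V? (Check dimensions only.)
No

electric resistance has SI base units: kg * m^2 / (A^2 * s^3)
V does NOT reduce to kg * m^2 / (A^2 * s^3); a valid unit for electric resistance would be e.g. Ω.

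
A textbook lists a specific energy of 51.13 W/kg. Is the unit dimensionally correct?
No

specific energy has SI base units: m^2 / s^2
W/kg does NOT reduce to m^2 / s^2; a valid unit for specific energy would be e.g. J/kg.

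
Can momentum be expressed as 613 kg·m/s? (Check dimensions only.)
Yes

momentum has SI base units: kg * m / s
kg·m/s reduces to the same SI base units, so it is a valid unit for momentum.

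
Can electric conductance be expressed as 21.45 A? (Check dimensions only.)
No

electric conductance has SI base units: A^2 * s^3 / (kg * m^2)
A does NOT reduce to A^2 * s^3 / (kg * m^2); a valid unit for electric conductance would be e.g. S.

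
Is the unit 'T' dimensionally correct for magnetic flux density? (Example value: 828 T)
Yes

magnetic flux density has SI base units: kg / (A * s^2)
T reduces to the same SI base units, so it is a valid unit for magnetic flux density.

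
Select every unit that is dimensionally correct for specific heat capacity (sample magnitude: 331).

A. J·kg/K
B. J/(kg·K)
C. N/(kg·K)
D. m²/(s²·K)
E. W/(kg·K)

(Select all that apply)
B, D

specific heat capacity has SI base units: m^2 / (s^2 * K)

Checking each option against m^2 / (s^2 * K):
  A. J·kg/K: ✗ does not match
  B. J/(kg·K): ✓ matches
  C. N/(kg·K): ✗ does not match
  D. m²/(s²·K): ✓ matches
  E. W/(kg·K): ✗ does not match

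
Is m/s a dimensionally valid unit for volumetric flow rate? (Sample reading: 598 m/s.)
No

volumetric flow rate has SI base units: m^3 / s
m/s does NOT reduce to m^3 / s; a valid unit for volumetric flow rate would be e.g. m³/s.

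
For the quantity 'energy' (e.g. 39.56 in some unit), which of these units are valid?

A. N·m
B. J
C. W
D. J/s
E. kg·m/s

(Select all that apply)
A, B

energy has SI base units: kg * m^2 / s^2

Checking each option against kg * m^2 / s^2:
  A. N·m: ✓ matches
  B. J: ✓ matches
  C. W: ✗ does not match
  D. J/s: ✗ does not match
  E. kg·m/s: ✗ does not match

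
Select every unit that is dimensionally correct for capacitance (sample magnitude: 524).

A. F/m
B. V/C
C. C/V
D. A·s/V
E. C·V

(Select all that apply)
C, D

capacitance has SI base units: A^2 * s^4 / (kg * m^2)

Checking each option against A^2 * s^4 / (kg * m^2):
  A. F/m: ✗ does not match
  B. V/C: ✗ does not match
  C. C/V: ✓ matches
  D. A·s/V: ✓ matches
  E. C·V: ✗ does not match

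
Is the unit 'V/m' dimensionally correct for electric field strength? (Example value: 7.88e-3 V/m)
Yes

electric field strength has SI base units: kg * m / (A * s^3)
V/m reduces to the same SI base units, so it is a valid unit for electric field strength.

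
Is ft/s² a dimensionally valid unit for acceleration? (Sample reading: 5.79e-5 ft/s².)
Yes

acceleration has SI base units: m / s^2
ft/s² reduces to the same SI base units, so it is a valid unit for acceleration.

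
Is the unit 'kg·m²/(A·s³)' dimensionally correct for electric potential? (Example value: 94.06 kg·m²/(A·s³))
Yes

electric potential has SI base units: kg * m^2 / (A * s^3)
kg·m²/(A·s³) reduces to the same SI base units, so it is a valid unit for electric potential.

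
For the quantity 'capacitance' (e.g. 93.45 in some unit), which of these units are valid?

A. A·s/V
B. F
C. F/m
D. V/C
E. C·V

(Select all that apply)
A, B

capacitance has SI base units: A^2 * s^4 / (kg * m^2)

Checking each option against A^2 * s^4 / (kg * m^2):
  A. A·s/V: ✓ matches
  B. F: ✓ matches
  C. F/m: ✗ does not match
  D. V/C: ✗ does not match
  E. C·V: ✗ does not match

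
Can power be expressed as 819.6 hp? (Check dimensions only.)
Yes

power has SI base units: kg * m^2 / s^3
hp reduces to the same SI base units, so it is a valid unit for power.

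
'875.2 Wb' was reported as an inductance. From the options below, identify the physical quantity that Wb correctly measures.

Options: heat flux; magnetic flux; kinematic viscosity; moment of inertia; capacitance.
magnetic flux

inductance should have units dimensionally equivalent to kg * m^2 / (A^2 * s^2) (e.g. H).
The given unit 'Wb' reduces to kg * m^2 / (A * s^2). Of the listed options, that is the dimensionality of magnetic flux.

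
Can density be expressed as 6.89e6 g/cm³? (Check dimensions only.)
Yes

density has SI base units: kg / m^3
g/cm³ reduces to the same SI base units, so it is a valid unit for density.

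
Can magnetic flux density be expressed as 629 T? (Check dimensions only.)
Yes

magnetic flux density has SI base units: kg / (A * s^2)
T reduces to the same SI base units, so it is a valid unit for magnetic flux density.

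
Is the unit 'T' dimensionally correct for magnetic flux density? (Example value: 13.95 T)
Yes

magnetic flux density has SI base units: kg / (A * s^2)
T reduces to the same SI base units, so it is a valid unit for magnetic flux density.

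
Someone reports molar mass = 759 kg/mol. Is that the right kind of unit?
Yes

molar mass has SI base units: kg / mol
kg/mol reduces to the same SI base units, so it is a valid unit for molar mass.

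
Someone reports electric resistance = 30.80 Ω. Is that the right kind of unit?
Yes

electric resistance has SI base units: kg * m^2 / (A^2 * s^3)
Ω reduces to the same SI base units, so it is a valid unit for electric resistance.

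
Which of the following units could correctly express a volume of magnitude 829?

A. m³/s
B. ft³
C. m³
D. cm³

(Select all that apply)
B, C, D

volume has SI base units: m^3

Checking each option against m^3:
  A. m³/s: ✗ does not match
  B. ft³: ✓ matches
  C. m³: ✓ matches
  D. cm³: ✓ matches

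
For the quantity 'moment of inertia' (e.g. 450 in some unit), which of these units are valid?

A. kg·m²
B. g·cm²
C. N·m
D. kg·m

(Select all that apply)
A, B

moment of inertia has SI base units: kg * m^2

Checking each option against kg * m^2:
  A. kg·m²: ✓ matches
  B. g·cm²: ✓ matches
  C. N·m: ✗ does not match
  D. kg·m: ✗ does not match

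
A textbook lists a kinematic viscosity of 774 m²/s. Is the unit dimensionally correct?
Yes

kinematic viscosity has SI base units: m^2 / s
m²/s reduces to the same SI base units, so it is a valid unit for kinematic viscosity.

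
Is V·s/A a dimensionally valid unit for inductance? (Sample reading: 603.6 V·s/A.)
Yes

inductance has SI base units: kg * m^2 / (A^2 * s^2)
V·s/A reduces to the same SI base units, so it is a valid unit for inductance.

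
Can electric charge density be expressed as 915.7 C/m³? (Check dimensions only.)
Yes

electric charge density has SI base units: A * s / m^3
C/m³ reduces to the same SI base units, so it is a valid unit for electric charge density.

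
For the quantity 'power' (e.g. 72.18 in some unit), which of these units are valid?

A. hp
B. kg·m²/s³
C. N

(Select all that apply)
A, B

power has SI base units: kg * m^2 / s^3

Checking each option against kg * m^2 / s^3:
  A. hp: ✓ matches
  B. kg·m²/s³: ✓ matches
  C. N: ✗ does not match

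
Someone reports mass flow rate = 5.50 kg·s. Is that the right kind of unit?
No

mass flow rate has SI base units: kg / s
kg·s does NOT reduce to kg / s; a valid unit for mass flow rate would be e.g. kg/s.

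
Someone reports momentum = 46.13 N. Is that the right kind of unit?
No

momentum has SI base units: kg * m / s
N does NOT reduce to kg * m / s; a valid unit for momentum would be e.g. kg·m/s.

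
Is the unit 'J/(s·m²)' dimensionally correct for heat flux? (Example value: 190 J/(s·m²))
Yes

heat flux has SI base units: kg / s^3
J/(s·m²) reduces to the same SI base units, so it is a valid unit for heat flux.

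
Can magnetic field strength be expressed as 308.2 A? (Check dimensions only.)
No

magnetic field strength has SI base units: A / m
A does NOT reduce to A / m; a valid unit for magnetic field strength would be e.g. A/m.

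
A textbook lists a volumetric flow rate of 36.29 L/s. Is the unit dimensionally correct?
Yes

volumetric flow rate has SI base units: m^3 / s
L/s reduces to the same SI base units, so it is a valid unit for volumetric flow rate.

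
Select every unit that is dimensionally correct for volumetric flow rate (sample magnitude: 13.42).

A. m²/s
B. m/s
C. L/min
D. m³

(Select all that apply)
C

volumetric flow rate has SI base units: m^3 / s

Checking each option against m^3 / s:
  A. m²/s: ✗ does not match
  B. m/s: ✗ does not match
  C. L/min: ✓ matches
  D. m³: ✗ does not match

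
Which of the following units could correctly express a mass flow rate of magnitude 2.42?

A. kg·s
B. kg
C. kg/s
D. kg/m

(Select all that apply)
C

mass flow rate has SI base units: kg / s

Checking each option against kg / s:
  A. kg·s: ✗ does not match
  B. kg: ✗ does not match
  C. kg/s: ✓ matches
  D. kg/m: ✗ does not match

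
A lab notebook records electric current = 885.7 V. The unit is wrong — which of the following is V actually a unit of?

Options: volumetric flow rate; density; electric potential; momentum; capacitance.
electric potential

electric current should have units dimensionally equivalent to A (e.g. A).
The given unit 'V' reduces to kg * m^2 / (A * s^3). Of the listed options, that is the dimensionality of electric potential.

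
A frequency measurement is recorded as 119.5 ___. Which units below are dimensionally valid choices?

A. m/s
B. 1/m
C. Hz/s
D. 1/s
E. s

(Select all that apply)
D

frequency has SI base units: 1 / s

Checking each option against 1 / s:
  A. m/s: ✗ does not match
  B. 1/m: ✗ does not match
  C. Hz/s: ✗ does not match
  D. 1/s: ✓ matches
  E. s: ✗ does not match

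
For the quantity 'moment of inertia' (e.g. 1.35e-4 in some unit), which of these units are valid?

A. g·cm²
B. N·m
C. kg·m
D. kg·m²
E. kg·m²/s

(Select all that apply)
A, D

moment of inertia has SI base units: kg * m^2

Checking each option against kg * m^2:
  A. g·cm²: ✓ matches
  B. N·m: ✗ does not match
  C. kg·m: ✗ does not match
  D. kg·m²: ✓ matches
  E. kg·m²/s: ✗ does not match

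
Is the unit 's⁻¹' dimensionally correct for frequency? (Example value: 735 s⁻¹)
Yes

frequency has SI base units: 1 / s
s⁻¹ reduces to the same SI base units, so it is a valid unit for frequency.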